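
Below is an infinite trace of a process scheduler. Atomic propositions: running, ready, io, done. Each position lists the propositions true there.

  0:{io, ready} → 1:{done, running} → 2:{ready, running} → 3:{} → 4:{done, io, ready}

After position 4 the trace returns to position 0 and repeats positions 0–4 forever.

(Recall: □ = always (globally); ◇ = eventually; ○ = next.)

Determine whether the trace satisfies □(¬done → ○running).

No

¬done → ○running must hold at every position from 0 onward. It fails at position 2, so □(¬done → ○running) is false.
Positions where ¬done holds: 0, 2, 3.
Check ○running at each: 0→ok, 2→fails, 3→fails.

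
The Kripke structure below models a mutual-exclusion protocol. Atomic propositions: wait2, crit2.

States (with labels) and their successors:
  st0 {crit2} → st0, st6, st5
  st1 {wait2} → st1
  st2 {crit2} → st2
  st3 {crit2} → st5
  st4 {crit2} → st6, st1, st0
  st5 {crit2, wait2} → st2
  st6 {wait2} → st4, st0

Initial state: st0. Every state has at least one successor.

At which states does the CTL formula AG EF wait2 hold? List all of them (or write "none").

{st1}

States satisfying EF wait2: {st0, st1, st3, st4, st5, st6}.
States satisfying AG EF wait2: {st1}.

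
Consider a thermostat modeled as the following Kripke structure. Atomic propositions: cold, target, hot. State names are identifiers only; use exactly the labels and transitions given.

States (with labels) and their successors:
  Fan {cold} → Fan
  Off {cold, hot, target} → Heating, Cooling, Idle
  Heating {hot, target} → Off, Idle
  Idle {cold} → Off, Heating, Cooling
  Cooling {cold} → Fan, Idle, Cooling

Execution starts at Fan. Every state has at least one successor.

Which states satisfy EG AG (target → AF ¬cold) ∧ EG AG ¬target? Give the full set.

States satisfying AG (target → AF ¬cold): {Fan}.
States satisfying EG AG (target → AF ¬cold): {Fan}.
States satisfying AG ¬target: {Fan}.
States satisfying EG AG ¬target: {Fan}.
States satisfying EG AG (target → AF ¬cold) ∧ EG AG ¬target: {Fan}.

{Fan}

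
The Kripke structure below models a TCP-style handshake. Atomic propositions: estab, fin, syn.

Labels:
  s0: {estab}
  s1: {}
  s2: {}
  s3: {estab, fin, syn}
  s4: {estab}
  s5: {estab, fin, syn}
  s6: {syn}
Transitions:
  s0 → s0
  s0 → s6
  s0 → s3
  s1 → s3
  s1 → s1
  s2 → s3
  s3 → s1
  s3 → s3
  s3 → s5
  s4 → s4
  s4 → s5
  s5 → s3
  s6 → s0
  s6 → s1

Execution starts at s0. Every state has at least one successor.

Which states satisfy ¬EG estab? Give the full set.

States satisfying estab: {s0, s3, s4, s5}.
States satisfying EG estab: {s0, s3, s4, s5}.
States satisfying ¬EG estab: {s1, s2, s6}.

{s1, s2, s6}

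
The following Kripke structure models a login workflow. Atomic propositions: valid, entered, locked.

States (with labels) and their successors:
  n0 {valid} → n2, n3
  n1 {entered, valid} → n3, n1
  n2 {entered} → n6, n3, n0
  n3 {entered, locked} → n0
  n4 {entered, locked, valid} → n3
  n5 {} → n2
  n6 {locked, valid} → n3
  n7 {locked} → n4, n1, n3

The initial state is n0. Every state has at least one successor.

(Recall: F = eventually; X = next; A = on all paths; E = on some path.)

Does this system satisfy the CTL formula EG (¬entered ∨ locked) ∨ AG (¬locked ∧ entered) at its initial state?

Satisfied

States satisfying ¬entered ∨ locked: {n0, n3, n4, n5, n6, n7}.
States satisfying EG (¬entered ∨ locked): {n0, n3, n4, n6, n7}.
States satisfying ¬locked ∧ entered: {n1, n2}.
States satisfying AG (¬locked ∧ entered): ∅.
States satisfying EG (¬entered ∨ locked) ∨ AG (¬locked ∧ entered): {n0, n3, n4, n6, n7}.
n0 ∈ Sat(EG (¬entered ∨ locked) ∨ AG (¬locked ∧ entered)).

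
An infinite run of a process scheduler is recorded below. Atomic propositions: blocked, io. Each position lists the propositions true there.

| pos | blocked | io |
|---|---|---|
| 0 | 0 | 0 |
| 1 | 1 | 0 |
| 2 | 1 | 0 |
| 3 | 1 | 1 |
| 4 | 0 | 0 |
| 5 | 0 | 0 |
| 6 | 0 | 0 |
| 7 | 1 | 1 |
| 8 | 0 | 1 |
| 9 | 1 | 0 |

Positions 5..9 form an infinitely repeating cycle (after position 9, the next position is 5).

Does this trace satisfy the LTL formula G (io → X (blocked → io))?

Violated

io → X (blocked → io) must hold at every position from 0 onward. It fails at position 8, so G (io → X (blocked → io)) is false.
Positions where io holds: 3, 7, 8.
Check X (blocked → io) at each: 3→ok, 7→ok, 8→fails.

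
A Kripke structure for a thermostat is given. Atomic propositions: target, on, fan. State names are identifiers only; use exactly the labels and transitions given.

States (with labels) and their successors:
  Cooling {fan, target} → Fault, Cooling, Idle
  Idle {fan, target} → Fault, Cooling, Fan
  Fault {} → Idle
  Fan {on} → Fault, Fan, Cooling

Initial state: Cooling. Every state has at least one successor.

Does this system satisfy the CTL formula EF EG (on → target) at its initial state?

Yes

States satisfying EG (on → target): {Cooling, Idle, Fault}.
States satisfying EF EG (on → target): {Cooling, Idle, Fault, Fan}.
Some path from Cooling reaches a state where EG (on → target) holds.
Cooling ∈ Sat(EF EG (on → target)).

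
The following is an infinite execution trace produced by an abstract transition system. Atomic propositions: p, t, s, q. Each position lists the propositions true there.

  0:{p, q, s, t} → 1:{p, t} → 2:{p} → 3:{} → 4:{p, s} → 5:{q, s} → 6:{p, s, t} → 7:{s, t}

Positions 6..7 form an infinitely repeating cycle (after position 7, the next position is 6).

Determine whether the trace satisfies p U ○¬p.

Satisfied

Walking from position 0: ○¬p first holds at position 2, and p holds at every earlier position along the way, so p U ○¬p holds.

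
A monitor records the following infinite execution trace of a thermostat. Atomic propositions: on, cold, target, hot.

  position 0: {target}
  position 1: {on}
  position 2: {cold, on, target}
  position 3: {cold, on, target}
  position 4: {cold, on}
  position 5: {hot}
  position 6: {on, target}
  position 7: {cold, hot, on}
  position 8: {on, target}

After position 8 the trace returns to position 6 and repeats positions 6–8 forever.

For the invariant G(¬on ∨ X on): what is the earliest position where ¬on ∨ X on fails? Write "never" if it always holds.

Check ¬on ∨ X on at each position in order: 0 ✓, 1 ✓, 2 ✓, 3 ✓.
At position 4 the labels are {cold, on} and the next position 5 has {hot}, so ¬on ∨ X on is false there. This is the first violation.

4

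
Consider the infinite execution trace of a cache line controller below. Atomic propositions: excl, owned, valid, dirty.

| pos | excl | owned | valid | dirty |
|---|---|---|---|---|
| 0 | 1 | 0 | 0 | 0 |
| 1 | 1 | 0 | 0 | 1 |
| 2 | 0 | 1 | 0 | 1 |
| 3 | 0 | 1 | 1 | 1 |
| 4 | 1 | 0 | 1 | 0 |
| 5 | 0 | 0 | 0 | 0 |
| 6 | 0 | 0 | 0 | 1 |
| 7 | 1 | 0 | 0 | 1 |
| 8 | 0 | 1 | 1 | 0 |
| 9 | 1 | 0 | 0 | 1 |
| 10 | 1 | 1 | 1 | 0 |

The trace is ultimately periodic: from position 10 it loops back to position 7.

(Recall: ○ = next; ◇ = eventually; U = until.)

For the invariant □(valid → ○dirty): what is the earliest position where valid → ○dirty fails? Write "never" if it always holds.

3

Check valid → ○dirty at each position in order: 0 ✓, 1 ✓, 2 ✓.
At position 3 the labels are {dirty, owned, valid} and the next position 4 has {excl, valid}, so valid → ○dirty is false there. This is the first violation.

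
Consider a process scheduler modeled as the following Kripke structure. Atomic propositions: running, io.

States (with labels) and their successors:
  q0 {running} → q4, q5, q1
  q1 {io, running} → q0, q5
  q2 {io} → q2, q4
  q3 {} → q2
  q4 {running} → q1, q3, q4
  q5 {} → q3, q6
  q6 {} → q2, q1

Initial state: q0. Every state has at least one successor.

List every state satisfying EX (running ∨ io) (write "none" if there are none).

{q0, q1, q2, q3, q4, q6}

States satisfying running ∨ io: {q0, q1, q2, q4}.
States satisfying EX (running ∨ io): {q0, q1, q2, q3, q4, q6}.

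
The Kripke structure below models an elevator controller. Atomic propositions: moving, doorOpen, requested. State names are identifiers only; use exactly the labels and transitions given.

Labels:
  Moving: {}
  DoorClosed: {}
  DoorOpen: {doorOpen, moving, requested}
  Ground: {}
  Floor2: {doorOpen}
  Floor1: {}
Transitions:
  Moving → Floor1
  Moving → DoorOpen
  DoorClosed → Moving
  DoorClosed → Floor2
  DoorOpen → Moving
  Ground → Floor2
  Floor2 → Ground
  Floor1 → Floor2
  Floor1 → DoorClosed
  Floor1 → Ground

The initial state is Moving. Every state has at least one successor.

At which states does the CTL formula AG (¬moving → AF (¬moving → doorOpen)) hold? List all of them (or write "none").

States satisfying ¬moving → AF (¬moving → doorOpen): {DoorOpen, Ground, Floor2}.
States satisfying AG (¬moving → AF (¬moving → doorOpen)): {Ground, Floor2}.

{Ground, Floor2}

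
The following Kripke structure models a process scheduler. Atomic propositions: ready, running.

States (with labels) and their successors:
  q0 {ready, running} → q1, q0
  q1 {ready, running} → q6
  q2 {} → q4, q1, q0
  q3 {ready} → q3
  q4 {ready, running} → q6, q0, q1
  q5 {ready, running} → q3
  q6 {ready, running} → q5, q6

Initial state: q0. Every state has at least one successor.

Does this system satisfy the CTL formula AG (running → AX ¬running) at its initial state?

States satisfying running → AX ¬running: {q2, q3, q5}.
States satisfying AG (running → AX ¬running): {q3, q5}.
q0 is reachable from q0 and violates running → AX ¬running, so AG fails at q0.
q0 ∉ Sat(AG (running → AX ¬running)).

Violated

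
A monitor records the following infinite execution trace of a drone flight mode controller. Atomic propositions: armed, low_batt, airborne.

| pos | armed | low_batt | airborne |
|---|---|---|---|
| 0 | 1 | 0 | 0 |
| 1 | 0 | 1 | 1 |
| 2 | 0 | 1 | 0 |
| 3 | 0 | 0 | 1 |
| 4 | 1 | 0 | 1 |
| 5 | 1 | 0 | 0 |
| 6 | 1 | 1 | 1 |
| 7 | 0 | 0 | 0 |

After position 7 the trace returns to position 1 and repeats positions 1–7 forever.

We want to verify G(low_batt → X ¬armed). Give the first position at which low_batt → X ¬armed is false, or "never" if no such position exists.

low_batt → X ¬armed holds at every position 0..7, and those are all the positions the trace ever visits, so the invariant G(low_batt → X ¬armed) is never violated.

never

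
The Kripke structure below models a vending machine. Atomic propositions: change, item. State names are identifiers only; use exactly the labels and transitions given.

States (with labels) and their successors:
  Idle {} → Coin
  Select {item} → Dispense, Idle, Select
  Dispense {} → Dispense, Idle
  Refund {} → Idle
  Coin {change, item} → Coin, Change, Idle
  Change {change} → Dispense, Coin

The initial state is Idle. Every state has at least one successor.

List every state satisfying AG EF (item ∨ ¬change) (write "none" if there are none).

{Idle, Select, Dispense, Refund, Coin, Change}

States satisfying EF (item ∨ ¬change): {Idle, Select, Dispense, Refund, Coin, Change}.
States satisfying AG EF (item ∨ ¬change): {Idle, Select, Dispense, Refund, Coin, Change}.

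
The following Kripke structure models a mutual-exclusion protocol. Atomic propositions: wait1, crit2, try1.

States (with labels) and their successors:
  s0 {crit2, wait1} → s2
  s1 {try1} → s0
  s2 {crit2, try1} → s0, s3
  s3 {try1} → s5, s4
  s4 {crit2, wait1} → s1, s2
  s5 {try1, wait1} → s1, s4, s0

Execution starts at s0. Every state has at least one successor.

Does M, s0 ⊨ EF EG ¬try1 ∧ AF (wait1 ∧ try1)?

States satisfying EG ¬try1: ∅.
States satisfying EF EG ¬try1: ∅.
States satisfying wait1 ∧ try1: {s5}.
States satisfying AF (wait1 ∧ try1): {s5}.
States satisfying EF EG ¬try1 ∧ AF (wait1 ∧ try1): ∅.
s0 ∉ Sat(EF EG ¬try1 ∧ AF (wait1 ∧ try1)).

Violated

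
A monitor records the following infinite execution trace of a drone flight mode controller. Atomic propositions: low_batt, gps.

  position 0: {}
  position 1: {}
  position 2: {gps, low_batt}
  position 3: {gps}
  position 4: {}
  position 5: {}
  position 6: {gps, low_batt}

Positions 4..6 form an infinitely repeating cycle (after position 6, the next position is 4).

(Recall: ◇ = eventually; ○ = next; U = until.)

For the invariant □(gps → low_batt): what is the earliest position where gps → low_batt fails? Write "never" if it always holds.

Check gps → low_batt at each position in order: 0 ✓, 1 ✓, 2 ✓.
At position 3 the labels are {gps}, so gps → low_batt is false there. This is the first violation.

3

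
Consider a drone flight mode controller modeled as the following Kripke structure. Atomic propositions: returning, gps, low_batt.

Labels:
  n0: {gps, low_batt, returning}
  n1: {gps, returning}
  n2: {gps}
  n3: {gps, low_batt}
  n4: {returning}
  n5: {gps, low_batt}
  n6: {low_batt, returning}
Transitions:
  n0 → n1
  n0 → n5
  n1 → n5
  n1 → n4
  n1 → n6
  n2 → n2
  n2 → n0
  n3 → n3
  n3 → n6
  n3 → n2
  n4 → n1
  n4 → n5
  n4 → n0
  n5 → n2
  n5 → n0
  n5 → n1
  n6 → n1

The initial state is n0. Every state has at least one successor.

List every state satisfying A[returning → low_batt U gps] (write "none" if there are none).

{n0, n1, n2, n3, n5, n6}

States satisfying returning → low_batt: {n0, n2, n3, n5, n6}.
States satisfying gps: {n0, n1, n2, n3, n5}.
States satisfying A[returning → low_batt U gps]: {n0, n1, n2, n3, n5, n6}.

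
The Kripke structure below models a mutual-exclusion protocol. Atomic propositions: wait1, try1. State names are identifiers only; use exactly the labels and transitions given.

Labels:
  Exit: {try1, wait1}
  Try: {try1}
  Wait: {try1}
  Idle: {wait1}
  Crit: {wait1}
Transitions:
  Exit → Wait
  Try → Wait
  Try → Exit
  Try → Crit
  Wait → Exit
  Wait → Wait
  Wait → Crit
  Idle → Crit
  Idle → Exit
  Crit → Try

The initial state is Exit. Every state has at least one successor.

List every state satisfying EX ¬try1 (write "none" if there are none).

States satisfying ¬try1: {Idle, Crit}.
States satisfying EX ¬try1: {Try, Wait, Idle}.

{Try, Wait, Idle}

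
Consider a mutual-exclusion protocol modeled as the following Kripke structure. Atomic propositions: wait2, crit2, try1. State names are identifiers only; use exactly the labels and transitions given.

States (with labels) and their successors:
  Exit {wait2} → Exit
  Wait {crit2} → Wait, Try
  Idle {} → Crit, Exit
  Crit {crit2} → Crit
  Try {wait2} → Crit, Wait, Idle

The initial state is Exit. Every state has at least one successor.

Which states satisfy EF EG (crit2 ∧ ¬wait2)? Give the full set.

{Wait, Idle, Crit, Try}

States satisfying EG (crit2 ∧ ¬wait2): {Wait, Crit}.
States satisfying EF EG (crit2 ∧ ¬wait2): {Wait, Idle, Crit, Try}.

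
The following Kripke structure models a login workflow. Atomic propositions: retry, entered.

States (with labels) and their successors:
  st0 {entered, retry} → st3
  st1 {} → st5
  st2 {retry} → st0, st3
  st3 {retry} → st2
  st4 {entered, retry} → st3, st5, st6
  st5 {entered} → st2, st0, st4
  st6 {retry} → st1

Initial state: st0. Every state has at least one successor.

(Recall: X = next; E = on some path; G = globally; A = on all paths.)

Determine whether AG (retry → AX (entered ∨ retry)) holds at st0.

Satisfied

States satisfying retry → AX (entered ∨ retry): {st0, st1, st2, st3, st4, st5}.
States satisfying AG (retry → AX (entered ∨ retry)): {st0, st2, st3}.
Every state reachable from st0 satisfies retry → AX (entered ∨ retry).
st0 ∈ Sat(AG (retry → AX (entered ∨ retry))).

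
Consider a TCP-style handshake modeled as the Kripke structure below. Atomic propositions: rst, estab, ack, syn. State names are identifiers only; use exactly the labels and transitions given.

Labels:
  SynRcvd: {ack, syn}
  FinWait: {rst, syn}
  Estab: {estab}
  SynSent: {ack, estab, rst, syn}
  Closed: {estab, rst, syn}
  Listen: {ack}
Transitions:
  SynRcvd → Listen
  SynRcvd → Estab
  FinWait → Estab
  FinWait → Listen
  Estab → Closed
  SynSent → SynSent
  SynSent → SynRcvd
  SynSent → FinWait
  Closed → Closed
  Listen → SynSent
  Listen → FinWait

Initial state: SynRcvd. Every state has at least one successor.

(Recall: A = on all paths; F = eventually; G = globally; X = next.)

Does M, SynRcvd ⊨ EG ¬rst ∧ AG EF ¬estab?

States satisfying ¬rst: {SynRcvd, Estab, Listen}.
States satisfying EG ¬rst: ∅.
States satisfying EF ¬estab: {SynRcvd, FinWait, SynSent, Listen}.
States satisfying AG EF ¬estab: ∅.
States satisfying EG ¬rst ∧ AG EF ¬estab: ∅.
SynRcvd ∉ Sat(EG ¬rst ∧ AG EF ¬estab).

Violated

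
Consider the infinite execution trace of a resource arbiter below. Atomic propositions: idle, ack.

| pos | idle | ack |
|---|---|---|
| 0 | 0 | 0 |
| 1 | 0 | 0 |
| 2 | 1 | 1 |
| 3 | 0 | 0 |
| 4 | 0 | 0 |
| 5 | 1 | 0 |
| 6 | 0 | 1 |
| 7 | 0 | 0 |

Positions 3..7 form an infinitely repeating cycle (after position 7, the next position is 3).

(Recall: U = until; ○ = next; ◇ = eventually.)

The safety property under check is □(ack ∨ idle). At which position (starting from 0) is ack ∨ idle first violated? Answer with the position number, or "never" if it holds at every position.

At position 0 the labels are {}, so ack ∨ idle is false there. This is the first violation.

0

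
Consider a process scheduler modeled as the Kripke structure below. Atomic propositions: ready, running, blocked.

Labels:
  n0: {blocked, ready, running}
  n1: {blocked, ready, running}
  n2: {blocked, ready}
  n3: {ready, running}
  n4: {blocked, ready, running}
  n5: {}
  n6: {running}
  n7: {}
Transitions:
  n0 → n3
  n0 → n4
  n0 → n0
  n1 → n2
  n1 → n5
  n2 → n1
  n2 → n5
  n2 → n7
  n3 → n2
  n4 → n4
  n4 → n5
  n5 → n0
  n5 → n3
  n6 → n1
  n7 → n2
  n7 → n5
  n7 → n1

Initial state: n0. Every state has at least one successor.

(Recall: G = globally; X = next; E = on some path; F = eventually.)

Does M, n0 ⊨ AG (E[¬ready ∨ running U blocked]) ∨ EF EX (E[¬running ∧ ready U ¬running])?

States satisfying E[¬ready ∨ running U blocked]: {n0, n1, n2, n3, n4, n5, n6, n7}.
States satisfying AG (E[¬ready ∨ running U blocked]): {n0, n1, n2, n3, n4, n5, n6, n7}.
States satisfying EX (E[¬running ∧ ready U ¬running]): {n1, n2, n3, n4, n7}.
States satisfying EF EX (E[¬running ∧ ready U ¬running]): {n0, n1, n2, n3, n4, n5, n6, n7}.
States satisfying AG (E[¬ready ∨ running U blocked]) ∨ EF EX (E[¬running ∧ ready U ¬running]): {n0, n1, n2, n3, n4, n5, n6, n7}.
n0 ∈ Sat(AG (E[¬ready ∨ running U blocked]) ∨ EF EX (E[¬running ∧ ready U ¬running])).

Holds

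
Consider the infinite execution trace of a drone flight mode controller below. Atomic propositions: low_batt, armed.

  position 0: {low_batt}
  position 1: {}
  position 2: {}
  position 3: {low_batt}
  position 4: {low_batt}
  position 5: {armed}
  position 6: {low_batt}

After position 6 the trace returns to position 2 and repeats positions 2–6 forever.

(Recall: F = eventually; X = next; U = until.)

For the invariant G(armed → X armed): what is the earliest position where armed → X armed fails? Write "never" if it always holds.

Check armed → X armed at each position in order: 0 ✓, 1 ✓, 2 ✓, 3 ✓, 4 ✓.
At position 5 the labels are {armed} and the next position 6 has {low_batt}, so armed → X armed is false there. This is the first violation.

5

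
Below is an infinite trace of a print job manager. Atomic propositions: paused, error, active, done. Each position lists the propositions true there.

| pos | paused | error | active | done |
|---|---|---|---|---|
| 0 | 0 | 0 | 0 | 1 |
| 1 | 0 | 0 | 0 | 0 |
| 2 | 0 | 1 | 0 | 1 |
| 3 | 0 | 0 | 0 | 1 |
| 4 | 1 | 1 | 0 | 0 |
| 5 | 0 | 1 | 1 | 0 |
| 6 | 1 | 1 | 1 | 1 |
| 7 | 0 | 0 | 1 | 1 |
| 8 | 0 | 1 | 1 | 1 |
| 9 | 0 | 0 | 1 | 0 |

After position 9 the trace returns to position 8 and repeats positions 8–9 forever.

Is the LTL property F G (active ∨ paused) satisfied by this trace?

Holds

G (active ∨ paused) holds at position 4, which is reachable from 0, so F G (active ∨ paused) holds.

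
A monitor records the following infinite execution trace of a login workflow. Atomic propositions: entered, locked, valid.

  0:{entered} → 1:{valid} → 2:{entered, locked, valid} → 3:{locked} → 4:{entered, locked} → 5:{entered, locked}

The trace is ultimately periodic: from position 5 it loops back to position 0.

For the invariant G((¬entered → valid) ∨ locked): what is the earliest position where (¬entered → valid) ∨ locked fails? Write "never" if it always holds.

never

(¬entered → valid) ∨ locked holds at every position 0..5, and those are all the positions the trace ever visits, so the invariant G((¬entered → valid) ∨ locked) is never violated.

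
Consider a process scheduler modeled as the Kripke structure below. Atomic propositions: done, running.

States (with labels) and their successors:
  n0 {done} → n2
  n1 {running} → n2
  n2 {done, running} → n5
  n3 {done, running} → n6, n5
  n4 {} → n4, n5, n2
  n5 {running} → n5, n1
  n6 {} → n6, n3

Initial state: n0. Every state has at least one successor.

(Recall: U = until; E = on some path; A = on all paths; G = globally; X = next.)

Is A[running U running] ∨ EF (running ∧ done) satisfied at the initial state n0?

Satisfied

States satisfying running: {n1, n2, n3, n5}.
States satisfying A[running U running]: {n1, n2, n3, n5}.
States satisfying running ∧ done: {n2, n3}.
States satisfying EF (running ∧ done): {n0, n1, n2, n3, n4, n5, n6}.
States satisfying A[running U running] ∨ EF (running ∧ done): {n0, n1, n2, n3, n4, n5, n6}.
n0 ∈ Sat(A[running U running] ∨ EF (running ∧ done)).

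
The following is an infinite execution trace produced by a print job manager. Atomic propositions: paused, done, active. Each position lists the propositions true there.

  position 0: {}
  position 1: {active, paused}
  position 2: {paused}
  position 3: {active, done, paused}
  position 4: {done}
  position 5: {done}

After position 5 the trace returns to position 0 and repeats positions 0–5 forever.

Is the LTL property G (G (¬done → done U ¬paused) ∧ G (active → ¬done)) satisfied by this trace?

Violated

G (¬done → done U ¬paused) ∧ G (active → ¬done) must hold at every position from 0 onward. It fails at position 0, so G (G (¬done → done U ¬paused) ∧ G (active → ¬done)) is false.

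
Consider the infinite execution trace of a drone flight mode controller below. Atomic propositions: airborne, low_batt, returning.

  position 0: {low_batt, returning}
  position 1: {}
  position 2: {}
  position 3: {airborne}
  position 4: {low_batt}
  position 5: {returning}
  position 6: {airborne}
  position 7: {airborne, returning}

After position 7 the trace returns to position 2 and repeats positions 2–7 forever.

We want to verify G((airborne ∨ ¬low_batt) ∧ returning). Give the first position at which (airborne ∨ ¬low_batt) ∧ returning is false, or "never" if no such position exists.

0

At position 0 the labels are {low_batt, returning}, so (airborne ∨ ¬low_batt) ∧ returning is false there. This is the first violation.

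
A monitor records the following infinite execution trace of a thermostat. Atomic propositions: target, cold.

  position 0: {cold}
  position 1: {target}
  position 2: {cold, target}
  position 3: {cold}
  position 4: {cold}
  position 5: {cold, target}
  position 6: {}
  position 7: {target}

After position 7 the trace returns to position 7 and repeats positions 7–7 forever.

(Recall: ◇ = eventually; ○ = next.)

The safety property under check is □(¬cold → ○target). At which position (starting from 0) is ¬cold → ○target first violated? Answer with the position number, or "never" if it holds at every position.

never

¬cold → ○target holds at every position 0..7, and those are all the positions the trace ever visits, so the invariant □(¬cold → ○target) is never violated.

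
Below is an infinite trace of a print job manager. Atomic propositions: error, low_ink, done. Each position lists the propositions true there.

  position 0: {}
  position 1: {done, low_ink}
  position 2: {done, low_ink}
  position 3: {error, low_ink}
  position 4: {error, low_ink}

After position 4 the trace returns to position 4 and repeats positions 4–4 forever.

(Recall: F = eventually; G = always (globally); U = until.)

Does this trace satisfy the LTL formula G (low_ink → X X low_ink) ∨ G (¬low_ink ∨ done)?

low_ink → X X low_ink holds at every position 0..4, and those are all positions ever visited, so G (low_ink → X X low_ink) holds.
Positions where low_ink holds: 1, 2, 3, 4.
Check X X low_ink at each: 1→ok, 2→ok, 3→ok, 4→ok.
¬low_ink ∨ done must hold at every position from 0 onward. It fails at position 3, so G (¬low_ink ∨ done) is false.
At position 0: G (low_ink → X X low_ink) is true; G (¬low_ink ∨ done) is false; so G (low_ink → X X low_ink) ∨ G (¬low_ink ∨ done) is true.

Holds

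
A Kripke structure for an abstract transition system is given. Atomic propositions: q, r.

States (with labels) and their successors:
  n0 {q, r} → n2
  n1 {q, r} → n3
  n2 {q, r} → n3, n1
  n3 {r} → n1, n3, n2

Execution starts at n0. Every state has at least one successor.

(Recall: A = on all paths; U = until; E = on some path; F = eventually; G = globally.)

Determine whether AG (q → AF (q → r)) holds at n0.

Satisfied

States satisfying q → AF (q → r): {n0, n1, n2, n3}.
States satisfying AG (q → AF (q → r)): {n0, n1, n2, n3}.
Every state reachable from n0 satisfies q → AF (q → r).
n0 ∈ Sat(AG (q → AF (q → r))).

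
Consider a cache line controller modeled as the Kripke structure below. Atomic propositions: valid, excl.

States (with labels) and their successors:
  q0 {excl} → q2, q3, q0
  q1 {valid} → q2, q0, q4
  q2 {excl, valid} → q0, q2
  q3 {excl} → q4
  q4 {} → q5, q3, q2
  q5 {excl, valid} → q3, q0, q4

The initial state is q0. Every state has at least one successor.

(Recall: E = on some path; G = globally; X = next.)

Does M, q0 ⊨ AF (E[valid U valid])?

Violated

States satisfying E[valid U valid]: {q1, q2, q5}.
States satisfying AF (E[valid U valid]): {q1, q2, q5}.
There is a path from q0 along which E[valid U valid] never holds.
q0 ∉ Sat(AF (E[valid U valid])).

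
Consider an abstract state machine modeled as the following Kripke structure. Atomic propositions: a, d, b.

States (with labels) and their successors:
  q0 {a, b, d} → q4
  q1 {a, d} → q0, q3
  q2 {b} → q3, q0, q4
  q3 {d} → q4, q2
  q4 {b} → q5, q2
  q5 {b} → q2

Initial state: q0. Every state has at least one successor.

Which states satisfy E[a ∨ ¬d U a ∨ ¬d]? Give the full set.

States satisfying a ∨ ¬d: {q0, q1, q2, q4, q5}.
States satisfying E[a ∨ ¬d U a ∨ ¬d]: {q0, q1, q2, q4, q5}.

{q0, q1, q2, q4, q5}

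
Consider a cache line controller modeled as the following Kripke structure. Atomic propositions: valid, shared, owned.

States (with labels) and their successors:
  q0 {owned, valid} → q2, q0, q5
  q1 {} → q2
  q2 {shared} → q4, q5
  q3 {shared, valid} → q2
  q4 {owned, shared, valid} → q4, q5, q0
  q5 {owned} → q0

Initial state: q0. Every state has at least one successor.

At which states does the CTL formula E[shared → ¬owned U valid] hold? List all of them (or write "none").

States satisfying shared → ¬owned: {q0, q1, q2, q3, q5}.
States satisfying valid: {q0, q3, q4}.
States satisfying E[shared → ¬owned U valid]: {q0, q1, q2, q3, q4, q5}.

{q0, q1, q2, q3, q4, q5}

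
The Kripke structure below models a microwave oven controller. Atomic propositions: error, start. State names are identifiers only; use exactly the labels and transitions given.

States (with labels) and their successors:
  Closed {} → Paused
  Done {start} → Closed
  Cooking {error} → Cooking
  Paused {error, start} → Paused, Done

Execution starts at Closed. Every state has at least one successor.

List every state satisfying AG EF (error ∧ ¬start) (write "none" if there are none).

{Cooking}

States satisfying EF (error ∧ ¬start): {Cooking}.
States satisfying AG EF (error ∧ ¬start): {Cooking}.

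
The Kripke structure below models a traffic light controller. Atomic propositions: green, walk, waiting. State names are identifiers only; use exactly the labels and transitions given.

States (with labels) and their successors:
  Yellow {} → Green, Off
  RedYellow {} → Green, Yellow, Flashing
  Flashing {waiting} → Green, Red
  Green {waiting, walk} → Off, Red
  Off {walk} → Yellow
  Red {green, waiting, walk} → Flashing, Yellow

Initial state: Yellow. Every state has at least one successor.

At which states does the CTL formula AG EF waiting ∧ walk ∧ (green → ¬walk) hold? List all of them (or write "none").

{Green, Off}

States satisfying EF waiting: {Yellow, RedYellow, Flashing, Green, Off, Red}.
States satisfying AG EF waiting: {Yellow, RedYellow, Flashing, Green, Off, Red}.
States satisfying ¬walk: {Yellow, RedYellow, Flashing}.
States satisfying green → ¬walk: {Yellow, RedYellow, Flashing, Green, Off}.
States satisfying walk ∧ (green → ¬walk): {Green, Off}.
States satisfying AG EF waiting ∧ walk ∧ (green → ¬walk): {Green, Off}.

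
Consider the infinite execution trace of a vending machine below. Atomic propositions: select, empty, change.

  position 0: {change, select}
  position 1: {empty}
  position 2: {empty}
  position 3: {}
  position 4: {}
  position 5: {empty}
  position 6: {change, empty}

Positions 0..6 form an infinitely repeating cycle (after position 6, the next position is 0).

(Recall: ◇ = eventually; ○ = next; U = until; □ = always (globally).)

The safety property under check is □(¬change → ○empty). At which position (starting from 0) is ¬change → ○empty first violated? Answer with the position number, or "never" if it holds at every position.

2

Check ¬change → ○empty at each position in order: 0 ✓, 1 ✓.
At position 2 the labels are {empty} and the next position 3 has {}, so ¬change → ○empty is false there. This is the first violation.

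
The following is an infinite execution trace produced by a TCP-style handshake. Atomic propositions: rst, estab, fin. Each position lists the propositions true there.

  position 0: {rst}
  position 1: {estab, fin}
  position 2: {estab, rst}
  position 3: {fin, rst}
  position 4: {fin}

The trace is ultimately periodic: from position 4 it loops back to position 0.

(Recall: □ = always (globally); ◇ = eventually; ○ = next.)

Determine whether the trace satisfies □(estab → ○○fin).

Satisfied

estab → ○○fin holds at every position 0..4, and those are all positions ever visited, so □(estab → ○○fin) holds.
Positions where estab holds: 1, 2.
Check ○○fin at each: 1→ok, 2→ok.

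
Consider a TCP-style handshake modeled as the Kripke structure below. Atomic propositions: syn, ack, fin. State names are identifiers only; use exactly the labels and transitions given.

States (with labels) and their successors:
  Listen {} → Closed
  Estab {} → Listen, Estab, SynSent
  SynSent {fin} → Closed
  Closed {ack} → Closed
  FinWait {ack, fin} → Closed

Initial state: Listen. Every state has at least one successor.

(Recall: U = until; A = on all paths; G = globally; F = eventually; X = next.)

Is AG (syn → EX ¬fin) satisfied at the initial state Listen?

Satisfied

States satisfying syn → EX ¬fin: {Listen, Estab, SynSent, Closed, FinWait}.
States satisfying AG (syn → EX ¬fin): {Listen, Estab, SynSent, Closed, FinWait}.
Every state reachable from Listen satisfies syn → EX ¬fin.
Listen ∈ Sat(AG (syn → EX ¬fin)).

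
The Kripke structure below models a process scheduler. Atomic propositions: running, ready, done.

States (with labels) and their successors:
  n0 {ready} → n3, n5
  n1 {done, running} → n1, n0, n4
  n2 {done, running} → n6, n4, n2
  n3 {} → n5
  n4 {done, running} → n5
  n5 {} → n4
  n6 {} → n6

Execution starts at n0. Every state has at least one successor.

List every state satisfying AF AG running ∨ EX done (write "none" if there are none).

States satisfying AG running: ∅.
States satisfying AF AG running: ∅.
States satisfying done: {n1, n2, n4}.
States satisfying EX done: {n1, n2, n5}.
States satisfying AF AG running ∨ EX done: {n1, n2, n5}.

{n1, n2, n5}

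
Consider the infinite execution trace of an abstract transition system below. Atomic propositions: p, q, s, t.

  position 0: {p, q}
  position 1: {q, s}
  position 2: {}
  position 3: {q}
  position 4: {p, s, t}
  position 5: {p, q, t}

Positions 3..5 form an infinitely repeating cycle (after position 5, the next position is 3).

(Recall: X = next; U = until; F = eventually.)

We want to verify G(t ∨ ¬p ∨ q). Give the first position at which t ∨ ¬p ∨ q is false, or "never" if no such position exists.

never

t ∨ ¬p ∨ q holds at every position 0..5, and those are all the positions the trace ever visits, so the invariant G(t ∨ ¬p ∨ q) is never violated.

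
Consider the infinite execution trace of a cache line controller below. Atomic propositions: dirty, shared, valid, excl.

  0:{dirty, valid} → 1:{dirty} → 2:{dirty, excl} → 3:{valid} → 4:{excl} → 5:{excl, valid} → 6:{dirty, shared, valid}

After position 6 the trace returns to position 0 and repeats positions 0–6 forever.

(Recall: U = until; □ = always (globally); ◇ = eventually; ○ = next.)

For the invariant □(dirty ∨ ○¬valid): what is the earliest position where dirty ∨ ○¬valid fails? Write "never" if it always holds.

4

Check dirty ∨ ○¬valid at each position in order: 0 ✓, 1 ✓, 2 ✓, 3 ✓.
At position 4 the labels are {excl} and the next position 5 has {excl, valid}, so dirty ∨ ○¬valid is false there. This is the first violation.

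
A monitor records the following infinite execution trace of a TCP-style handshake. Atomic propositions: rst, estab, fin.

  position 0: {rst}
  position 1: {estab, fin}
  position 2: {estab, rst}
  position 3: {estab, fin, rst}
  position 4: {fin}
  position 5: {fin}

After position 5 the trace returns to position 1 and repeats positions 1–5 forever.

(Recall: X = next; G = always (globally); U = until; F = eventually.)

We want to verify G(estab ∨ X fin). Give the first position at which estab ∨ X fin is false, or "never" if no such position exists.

never

estab ∨ X fin holds at every position 0..5, and those are all the positions the trace ever visits, so the invariant G(estab ∨ X fin) is never violated.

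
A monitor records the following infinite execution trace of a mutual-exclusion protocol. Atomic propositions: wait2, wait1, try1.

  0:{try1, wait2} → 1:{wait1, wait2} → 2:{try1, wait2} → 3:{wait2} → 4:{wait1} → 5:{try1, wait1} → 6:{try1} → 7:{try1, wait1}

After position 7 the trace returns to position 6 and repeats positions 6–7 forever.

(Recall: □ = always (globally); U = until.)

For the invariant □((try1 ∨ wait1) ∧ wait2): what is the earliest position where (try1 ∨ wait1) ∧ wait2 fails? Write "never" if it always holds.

Check (try1 ∨ wait1) ∧ wait2 at each position in order: 0 ✓, 1 ✓, 2 ✓.
At position 3 the labels are {wait2}, so (try1 ∨ wait1) ∧ wait2 is false there. This is the first violation.

3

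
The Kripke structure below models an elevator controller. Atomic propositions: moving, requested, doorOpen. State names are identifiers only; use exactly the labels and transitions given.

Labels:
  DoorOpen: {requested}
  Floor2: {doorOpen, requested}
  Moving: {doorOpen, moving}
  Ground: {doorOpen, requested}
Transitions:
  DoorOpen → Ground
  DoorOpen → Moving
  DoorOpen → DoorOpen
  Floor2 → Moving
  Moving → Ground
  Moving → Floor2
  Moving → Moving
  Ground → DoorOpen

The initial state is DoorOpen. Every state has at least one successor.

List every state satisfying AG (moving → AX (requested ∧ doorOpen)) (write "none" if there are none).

States satisfying moving → AX (requested ∧ doorOpen): {DoorOpen, Floor2, Ground}.
States satisfying AG (moving → AX (requested ∧ doorOpen)): ∅.

none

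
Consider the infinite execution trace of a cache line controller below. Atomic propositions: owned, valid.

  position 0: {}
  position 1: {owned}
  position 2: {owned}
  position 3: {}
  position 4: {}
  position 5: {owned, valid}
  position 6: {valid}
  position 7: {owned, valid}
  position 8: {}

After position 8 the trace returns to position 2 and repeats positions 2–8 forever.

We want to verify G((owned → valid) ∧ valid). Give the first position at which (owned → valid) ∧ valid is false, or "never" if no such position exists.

0

At position 0 the labels are {}, so (owned → valid) ∧ valid is false there. This is the first violation.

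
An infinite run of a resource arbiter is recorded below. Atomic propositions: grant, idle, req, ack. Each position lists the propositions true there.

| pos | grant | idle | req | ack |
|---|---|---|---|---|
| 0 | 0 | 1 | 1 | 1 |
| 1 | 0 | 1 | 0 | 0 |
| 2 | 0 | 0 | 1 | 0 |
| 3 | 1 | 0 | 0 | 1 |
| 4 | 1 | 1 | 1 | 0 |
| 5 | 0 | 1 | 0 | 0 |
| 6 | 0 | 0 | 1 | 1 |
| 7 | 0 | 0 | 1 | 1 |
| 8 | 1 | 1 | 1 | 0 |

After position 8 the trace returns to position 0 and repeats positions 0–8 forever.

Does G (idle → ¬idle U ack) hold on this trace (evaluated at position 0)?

Violated

idle → ¬idle U ack must hold at every position from 0 onward. It fails at position 1, so G (idle → ¬idle U ack) is false.
Positions where idle holds: 0, 1, 4, 5, 8.
Check ¬idle U ack at each: 0→ok, 1→fails, 4→fails, 5→fails, 8→fails.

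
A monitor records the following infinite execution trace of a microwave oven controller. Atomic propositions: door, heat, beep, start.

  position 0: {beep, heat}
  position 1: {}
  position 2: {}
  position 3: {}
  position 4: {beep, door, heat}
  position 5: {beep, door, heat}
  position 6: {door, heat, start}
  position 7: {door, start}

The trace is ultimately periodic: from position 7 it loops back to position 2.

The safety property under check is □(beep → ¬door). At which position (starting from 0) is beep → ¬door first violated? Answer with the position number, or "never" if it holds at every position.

4

Check beep → ¬door at each position in order: 0 ✓, 1 ✓, 2 ✓, 3 ✓.
At position 4 the labels are {beep, door, heat}, so beep → ¬door is false there. This is the first violation.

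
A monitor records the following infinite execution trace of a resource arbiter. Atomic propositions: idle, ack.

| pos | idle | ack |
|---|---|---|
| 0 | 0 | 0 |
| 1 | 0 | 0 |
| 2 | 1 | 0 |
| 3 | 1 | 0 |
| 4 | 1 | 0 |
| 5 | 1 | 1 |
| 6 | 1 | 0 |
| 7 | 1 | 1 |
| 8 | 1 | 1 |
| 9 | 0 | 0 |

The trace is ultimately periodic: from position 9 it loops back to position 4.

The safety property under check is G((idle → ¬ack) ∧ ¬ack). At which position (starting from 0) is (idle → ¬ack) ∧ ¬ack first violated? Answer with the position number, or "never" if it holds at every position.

5

Check (idle → ¬ack) ∧ ¬ack at each position in order: 0 ✓, 1 ✓, 2 ✓, 3 ✓, 4 ✓.
At position 5 the labels are {ack, idle}, so (idle → ¬ack) ∧ ¬ack is false there. This is the first violation.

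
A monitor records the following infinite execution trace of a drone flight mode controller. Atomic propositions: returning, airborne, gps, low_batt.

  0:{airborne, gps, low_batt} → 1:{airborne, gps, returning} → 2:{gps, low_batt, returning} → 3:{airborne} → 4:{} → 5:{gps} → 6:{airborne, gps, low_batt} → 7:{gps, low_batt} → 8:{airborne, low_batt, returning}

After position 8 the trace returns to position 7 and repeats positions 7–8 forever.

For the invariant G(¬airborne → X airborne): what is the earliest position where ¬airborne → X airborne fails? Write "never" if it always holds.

Check ¬airborne → X airborne at each position in order: 0 ✓, 1 ✓, 2 ✓, 3 ✓.
At position 4 the labels are {} and the next position 5 has {gps}, so ¬airborne → X airborne is false there. This is the first violation.

4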